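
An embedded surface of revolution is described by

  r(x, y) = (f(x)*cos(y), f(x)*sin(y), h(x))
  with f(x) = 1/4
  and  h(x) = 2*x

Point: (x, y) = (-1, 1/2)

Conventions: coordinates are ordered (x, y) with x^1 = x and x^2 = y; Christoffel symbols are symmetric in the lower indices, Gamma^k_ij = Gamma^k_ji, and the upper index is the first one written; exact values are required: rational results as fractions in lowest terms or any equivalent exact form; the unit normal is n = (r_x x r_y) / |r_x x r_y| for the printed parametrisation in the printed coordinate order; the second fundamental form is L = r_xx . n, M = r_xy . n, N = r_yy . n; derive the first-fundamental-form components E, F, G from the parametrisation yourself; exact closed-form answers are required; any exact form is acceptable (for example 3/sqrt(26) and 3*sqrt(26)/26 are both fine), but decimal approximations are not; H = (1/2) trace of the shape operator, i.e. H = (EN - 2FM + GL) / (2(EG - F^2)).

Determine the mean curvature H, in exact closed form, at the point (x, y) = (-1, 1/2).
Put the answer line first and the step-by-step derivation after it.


Answer: H = 2

f = 1/4, f' = 0, f'' = 0, h' = 2, h'' = 0
E = 4, F = 0, G = 1/16; answer radicand W^2 = 4
unnormalised second-form numerators: l = 0, m = 0, n = 1/2; L = l/sqrt(4), and similarly M = m/sqrt(W^2), N = n/sqrt(W^2)
H = (E*n - 2*F*m + G*l) / (2*(EG - F^2)*sqrt(W^2)); E*n - 2*F*m + G*l = 2, EG - F^2 = 1/4, so H = (4)/sqrt(4)


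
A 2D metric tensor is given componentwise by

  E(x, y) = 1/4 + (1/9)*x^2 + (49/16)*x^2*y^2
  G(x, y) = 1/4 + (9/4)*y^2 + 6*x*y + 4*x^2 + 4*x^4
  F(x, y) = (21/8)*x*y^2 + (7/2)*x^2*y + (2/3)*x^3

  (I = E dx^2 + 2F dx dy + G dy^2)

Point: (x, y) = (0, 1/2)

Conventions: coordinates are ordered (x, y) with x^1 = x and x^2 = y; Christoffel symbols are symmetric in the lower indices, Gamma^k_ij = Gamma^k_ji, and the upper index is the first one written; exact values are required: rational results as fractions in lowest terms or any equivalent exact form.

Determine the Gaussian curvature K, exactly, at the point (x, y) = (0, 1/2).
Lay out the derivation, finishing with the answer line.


E = 1/4, F = 0, G = 13/16, EG - F^2 = 13/64 at the point
E_x = 0, E_y = 0, F_x = 21/32, F_y = 0, G_x = 3, G_y = 9/4
E_yy = 0, F_xy = 21/8, G_xx = 8
Using the Brioschi determinant formula for K from the metric derivatives:
M1 = [[-E_yy/2 + F_xy - G_xx/2, E_x/2, F_x - E_y/2], [F_y - G_x/2, E, F], [G_y/2, F, G]] = [[-11/8, 0, 21/32], [-3/2, 1/4, 0], [9/8, 0, 13/16]]; det M1 = -475/1024
M2 = [[0, E_y/2, G_x/2], [E_y/2, E, F], [G_x/2, F, G]] = [[0, 0, 3/2], [0, 1/4, 0], [3/2, 0, 13/16]]; det M2 = -9/16
det M1 - det M2 = 101/1024; K = 101/1024 / (13/64)^2 = 404/169

Answer: K = 404/169


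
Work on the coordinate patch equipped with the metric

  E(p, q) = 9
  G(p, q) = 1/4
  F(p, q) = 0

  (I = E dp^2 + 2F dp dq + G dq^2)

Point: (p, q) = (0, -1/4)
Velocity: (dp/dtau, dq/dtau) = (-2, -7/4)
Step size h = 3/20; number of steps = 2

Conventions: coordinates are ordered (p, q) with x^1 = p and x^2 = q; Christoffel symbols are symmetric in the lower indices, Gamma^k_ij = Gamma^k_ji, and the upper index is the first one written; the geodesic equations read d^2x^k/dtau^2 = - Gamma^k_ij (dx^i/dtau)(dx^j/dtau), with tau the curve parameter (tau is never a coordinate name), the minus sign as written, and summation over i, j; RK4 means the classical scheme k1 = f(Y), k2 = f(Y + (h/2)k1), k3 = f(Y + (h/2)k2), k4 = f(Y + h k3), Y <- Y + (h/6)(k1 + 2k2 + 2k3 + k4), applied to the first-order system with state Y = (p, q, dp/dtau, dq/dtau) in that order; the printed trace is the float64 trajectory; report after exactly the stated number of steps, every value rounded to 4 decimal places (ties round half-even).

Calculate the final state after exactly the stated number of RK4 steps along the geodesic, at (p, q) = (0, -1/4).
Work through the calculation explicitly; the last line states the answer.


f(Y) = (dp/dtau, dq/dtau, -Gamma^p_ij Y'^i Y'^j, -Gamma^q_ij Y'^i Y'^j) with the Gammas evaluated at the stage position; h = 0.150000; intermediate values shown to 6 dp
step 0: p = 0.0000, q = -0.2500, dp/dtau = -2.0000, dq/dtau = -1.7500
step 1:
  k1: at (p, q) = (0.000000, -0.250000), (dp/dtau, dq/dtau) = (-2.000000, -1.750000); Gamma_ppp = 0.000000, Gamma_ppq = 0.000000, Gamma_pqq = 0.000000, Gamma_qpp = 0.000000, Gamma_qpq = 0.000000, Gamma_qqq = 0.000000; k1 = (-2.000000, -1.750000, 0.000000, 0.000000)
  k2: at (p, q) = (-0.150000, -0.381250), (dp/dtau, dq/dtau) = (-2.000000, -1.750000); Gamma_ppp = 0.000000, Gamma_ppq = 0.000000, Gamma_pqq = 0.000000, Gamma_qpp = 0.000000, Gamma_qpq = 0.000000, Gamma_qqq = 0.000000; k2 = (-2.000000, -1.750000, 0.000000, 0.000000)
  k3: at (p, q) = (-0.150000, -0.381250), (dp/dtau, dq/dtau) = (-2.000000, -1.750000); Gamma_ppp = 0.000000, Gamma_ppq = 0.000000, Gamma_pqq = 0.000000, Gamma_qpp = 0.000000, Gamma_qpq = 0.000000, Gamma_qqq = 0.000000; k3 = (-2.000000, -1.750000, 0.000000, 0.000000)
  k4: at (p, q) = (-0.300000, -0.512500), (dp/dtau, dq/dtau) = (-2.000000, -1.750000); Gamma_ppp = 0.000000, Gamma_ppq = 0.000000, Gamma_pqq = 0.000000, Gamma_qpp = 0.000000, Gamma_qpq = 0.000000, Gamma_qqq = 0.000000; k4 = (-2.000000, -1.750000, 0.000000, 0.000000)
  Y <- Y + (h/6)(k1 + 2k2 + 2k3 + k4): p = -0.3000, q = -0.5125, dp/dtau = -2.0000, dq/dtau = -1.7500
step 2:
  k1: at (p, q) = (-0.300000, -0.512500), (dp/dtau, dq/dtau) = (-2.000000, -1.750000); Gamma_ppp = 0.000000, Gamma_ppq = 0.000000, Gamma_pqq = 0.000000, Gamma_qpp = 0.000000, Gamma_qpq = 0.000000, Gamma_qqq = 0.000000; k1 = (-2.000000, -1.750000, 0.000000, 0.000000)
  k2: at (p, q) = (-0.450000, -0.643750), (dp/dtau, dq/dtau) = (-2.000000, -1.750000); Gamma_ppp = 0.000000, Gamma_ppq = 0.000000, Gamma_pqq = 0.000000, Gamma_qpp = 0.000000, Gamma_qpq = 0.000000, Gamma_qqq = 0.000000; k2 = (-2.000000, -1.750000, 0.000000, 0.000000)
  k3: at (p, q) = (-0.450000, -0.643750), (dp/dtau, dq/dtau) = (-2.000000, -1.750000); Gamma_ppp = 0.000000, Gamma_ppq = 0.000000, Gamma_pqq = 0.000000, Gamma_qpp = 0.000000, Gamma_qpq = 0.000000, Gamma_qqq = 0.000000; k3 = (-2.000000, -1.750000, 0.000000, 0.000000)
  k4: at (p, q) = (-0.600000, -0.775000), (dp/dtau, dq/dtau) = (-2.000000, -1.750000); Gamma_ppp = 0.000000, Gamma_ppq = 0.000000, Gamma_pqq = 0.000000, Gamma_qpp = 0.000000, Gamma_qpq = 0.000000, Gamma_qqq = 0.000000; k4 = (-2.000000, -1.750000, 0.000000, 0.000000)
  Y <- Y + (h/6)(k1 + 2k2 + 2k3 + k4): p = -0.6000, q = -0.7750, dp/dtau = -2.0000, dq/dtau = -1.7500

Answer: p = -0.6000, q = -0.7750, dp/dtau = -2.0000, dq/dtau = -1.7500


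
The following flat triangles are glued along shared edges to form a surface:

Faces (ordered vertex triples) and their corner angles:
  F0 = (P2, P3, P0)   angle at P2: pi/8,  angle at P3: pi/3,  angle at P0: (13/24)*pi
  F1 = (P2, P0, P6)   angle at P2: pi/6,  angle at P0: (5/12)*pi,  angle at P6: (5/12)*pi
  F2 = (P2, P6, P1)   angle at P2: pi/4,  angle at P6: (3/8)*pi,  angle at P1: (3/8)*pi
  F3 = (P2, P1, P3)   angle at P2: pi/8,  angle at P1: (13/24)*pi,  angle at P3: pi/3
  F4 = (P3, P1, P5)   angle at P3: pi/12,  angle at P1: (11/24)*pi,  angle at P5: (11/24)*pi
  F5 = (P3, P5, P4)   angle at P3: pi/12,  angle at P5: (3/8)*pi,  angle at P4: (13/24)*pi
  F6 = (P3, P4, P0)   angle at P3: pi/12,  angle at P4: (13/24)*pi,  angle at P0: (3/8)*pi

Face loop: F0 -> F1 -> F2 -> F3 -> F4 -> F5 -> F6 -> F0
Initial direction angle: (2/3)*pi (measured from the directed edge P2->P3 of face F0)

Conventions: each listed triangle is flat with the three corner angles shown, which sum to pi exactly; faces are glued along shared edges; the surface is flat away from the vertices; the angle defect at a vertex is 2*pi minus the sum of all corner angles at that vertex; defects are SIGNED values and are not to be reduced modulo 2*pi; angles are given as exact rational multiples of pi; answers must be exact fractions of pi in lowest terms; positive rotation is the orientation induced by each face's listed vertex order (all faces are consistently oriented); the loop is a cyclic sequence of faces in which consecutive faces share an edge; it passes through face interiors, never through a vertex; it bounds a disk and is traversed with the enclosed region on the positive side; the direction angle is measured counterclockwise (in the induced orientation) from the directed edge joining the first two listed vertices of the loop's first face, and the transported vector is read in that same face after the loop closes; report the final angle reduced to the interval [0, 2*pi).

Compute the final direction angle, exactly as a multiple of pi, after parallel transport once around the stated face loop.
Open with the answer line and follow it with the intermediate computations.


Answer: final direction angle = (13/12)*pi

enclosed vertex P2: corner angles sum to (2/3)*pi, defect = 2*pi - (2/3)*pi = (4/3)*pi
enclosed vertex P3: corner angles sum to (11/12)*pi, defect = 2*pi - (11/12)*pi = (13/12)*pi
summing the enclosed defects onto the initial angle, mod 2*pi in the induced orientation:
final angle = (2/3)*pi + (29/12)*pi = (13/12)*pi (mod 2*pi)


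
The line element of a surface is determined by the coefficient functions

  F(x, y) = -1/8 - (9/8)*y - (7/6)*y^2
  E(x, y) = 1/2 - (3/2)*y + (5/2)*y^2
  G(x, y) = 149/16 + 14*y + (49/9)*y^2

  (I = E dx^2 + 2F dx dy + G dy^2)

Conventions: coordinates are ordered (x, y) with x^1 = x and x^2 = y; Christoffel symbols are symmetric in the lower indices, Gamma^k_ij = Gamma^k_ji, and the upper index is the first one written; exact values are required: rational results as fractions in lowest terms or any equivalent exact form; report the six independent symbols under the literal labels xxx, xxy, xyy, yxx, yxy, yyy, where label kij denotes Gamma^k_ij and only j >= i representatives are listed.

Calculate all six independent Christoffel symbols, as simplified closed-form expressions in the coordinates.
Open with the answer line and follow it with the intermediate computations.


Answer: Gamma_xxx = (-1680*y^3 - 1116*y^2 + 306*y + 54)/(7056*y^4 + 13944*y^3 + 1985*y^2 - 4176*y + 2673), Gamma_xxy = (7840*y^3 + 17808*y^2 + 7362*y - 4023)/(7056*y^4 + 13944*y^3 + 1985*y^2 - 4176*y + 2673), Gamma_xyy = (-21952*y^3 - 84672*y^2 - 99960*y - 33183)/(42336*y^4 + 83664*y^3 + 11910*y^2 - 25056*y + 16038), Gamma_yxx = (-3600*y^3 + 3240*y^2 - 1368*y + 216)/(7056*y^4 + 13944*y^3 + 1985*y^2 - 4176*y + 2673), Gamma_yxy = (1680*y^3 + 1116*y^2 - 306*y - 54)/(7056*y^4 + 13944*y^3 + 1985*y^2 - 4176*y + 2673), Gamma_yyy = (6272*y^3 + 3108*y^2 - 5377*y + 1935)/(7056*y^4 + 13944*y^3 + 1985*y^2 - 4176*y + 2673)

E = 1/2 - (3/2)*y + (5/2)*y^2; F = -1/8 - (9/8)*y - (7/6)*y^2; G = 149/16 + 14*y + (49/9)*y^2
Gamma^k_ij = (1/2) g^{kl} (d_i g_jl + d_j g_il - d_l g_ij), with g^inv = (1/(EG-F^2)) [[G, -F], [-F, E]]
first partials: E_x = 0, E_y = -3/2 + 5*y, F_x = 0, F_y = -9/8 - (7/3)*y, G_x = 0, G_y = 14 + (98/9)*y
D = EG - F^2 = 297/64 - (29/4)*y + (1985/576)*y^2 + (581/24)*y^3 + (49/4)*y^4
expanded: Gamma^x_xx = (G E_x - 2F F_x + F E_y)/(2D), Gamma^x_xy = (G E_y - F G_x)/(2D), Gamma^x_yy = (2G F_y - G G_x - F G_y)/(2D), Gamma^y_xx = (2E F_x - E E_y - F E_x)/(2D), Gamma^y_xy = (E G_x - F E_y)/(2D), Gamma^y_yy = (E G_y - 2F F_y + F G_x)/(2D); substitute and cancel common factors


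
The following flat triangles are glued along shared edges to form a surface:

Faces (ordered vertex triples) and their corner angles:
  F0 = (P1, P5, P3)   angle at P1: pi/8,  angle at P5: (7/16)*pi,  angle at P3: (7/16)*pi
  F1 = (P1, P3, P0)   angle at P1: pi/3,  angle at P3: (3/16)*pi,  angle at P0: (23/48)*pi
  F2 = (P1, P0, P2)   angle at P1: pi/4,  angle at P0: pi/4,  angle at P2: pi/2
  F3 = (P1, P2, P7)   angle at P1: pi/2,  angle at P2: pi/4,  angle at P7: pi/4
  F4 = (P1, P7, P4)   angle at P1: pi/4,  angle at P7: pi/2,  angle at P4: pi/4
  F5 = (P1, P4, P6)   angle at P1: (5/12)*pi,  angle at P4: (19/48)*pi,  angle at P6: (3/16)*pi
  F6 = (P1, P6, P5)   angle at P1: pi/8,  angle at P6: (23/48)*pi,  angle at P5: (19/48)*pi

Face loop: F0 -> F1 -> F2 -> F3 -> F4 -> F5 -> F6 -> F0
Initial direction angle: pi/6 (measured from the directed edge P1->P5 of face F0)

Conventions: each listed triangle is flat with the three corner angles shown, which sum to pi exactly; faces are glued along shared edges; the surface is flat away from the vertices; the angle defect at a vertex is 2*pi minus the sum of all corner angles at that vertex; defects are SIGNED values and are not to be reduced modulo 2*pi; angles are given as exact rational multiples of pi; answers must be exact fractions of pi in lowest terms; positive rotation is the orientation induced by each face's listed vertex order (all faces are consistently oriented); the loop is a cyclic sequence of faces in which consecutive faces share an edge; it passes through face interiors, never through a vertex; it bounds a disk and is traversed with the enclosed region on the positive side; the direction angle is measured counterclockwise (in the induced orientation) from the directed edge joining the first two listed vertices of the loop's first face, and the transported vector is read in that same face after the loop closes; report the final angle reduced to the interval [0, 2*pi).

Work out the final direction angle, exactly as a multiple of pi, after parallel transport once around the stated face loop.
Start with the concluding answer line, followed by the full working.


Answer: final direction angle = pi/6

enclosed vertex P1: corner angles sum to 2*pi, defect = 2*pi - 2*pi = 0
adding the enclosed defects to the starting angle (mod 2*pi, induced orientation) gives the holonomy
final angle = pi/6 + 0 = pi/6 (mod 2*pi)


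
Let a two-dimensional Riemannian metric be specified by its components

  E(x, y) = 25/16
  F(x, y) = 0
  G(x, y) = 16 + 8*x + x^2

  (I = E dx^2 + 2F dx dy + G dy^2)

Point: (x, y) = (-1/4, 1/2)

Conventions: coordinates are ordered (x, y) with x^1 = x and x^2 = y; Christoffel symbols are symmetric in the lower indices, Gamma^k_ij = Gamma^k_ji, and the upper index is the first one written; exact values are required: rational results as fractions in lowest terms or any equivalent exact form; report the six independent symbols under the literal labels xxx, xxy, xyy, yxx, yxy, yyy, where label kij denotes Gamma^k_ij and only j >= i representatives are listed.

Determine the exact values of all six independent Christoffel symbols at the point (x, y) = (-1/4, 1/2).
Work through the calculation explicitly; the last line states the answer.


E = 25/16, F = 0, G = 225/16 at the point
E_x = 0, E_y = 0, F_x = 0, F_y = 0, G_x = 15/2, G_y = 0
EG - F^2 = 5625/256;  g^inv = (256/5625) * [[225/16, 0], [0, 25/16]]
first-kind symbols [ij,l] = (1/2)(d_i g_jl + d_j g_il - d_l g_ij): [xx,x] = E_x/2 = 0, [xx,y] = F_x - E_y/2 = 0, [xy,x] = E_y/2 = 0, [xy,y] = G_x/2 = 15/4, [yy,x] = F_y - G_x/2 = -15/4, [yy,y] = G_y/2 = 0
Gamma^x_ij = (G*[ij,x] - F*[ij,y])/(EG - F^2), Gamma^y_ij = (E*[ij,y] - F*[ij,x])/(EG - F^2)

Answer: Gamma_xxx = 0, Gamma_xxy = 0, Gamma_xyy = -12/5, Gamma_yxx = 0, Gamma_yxy = 4/15, Gamma_yyy = 0


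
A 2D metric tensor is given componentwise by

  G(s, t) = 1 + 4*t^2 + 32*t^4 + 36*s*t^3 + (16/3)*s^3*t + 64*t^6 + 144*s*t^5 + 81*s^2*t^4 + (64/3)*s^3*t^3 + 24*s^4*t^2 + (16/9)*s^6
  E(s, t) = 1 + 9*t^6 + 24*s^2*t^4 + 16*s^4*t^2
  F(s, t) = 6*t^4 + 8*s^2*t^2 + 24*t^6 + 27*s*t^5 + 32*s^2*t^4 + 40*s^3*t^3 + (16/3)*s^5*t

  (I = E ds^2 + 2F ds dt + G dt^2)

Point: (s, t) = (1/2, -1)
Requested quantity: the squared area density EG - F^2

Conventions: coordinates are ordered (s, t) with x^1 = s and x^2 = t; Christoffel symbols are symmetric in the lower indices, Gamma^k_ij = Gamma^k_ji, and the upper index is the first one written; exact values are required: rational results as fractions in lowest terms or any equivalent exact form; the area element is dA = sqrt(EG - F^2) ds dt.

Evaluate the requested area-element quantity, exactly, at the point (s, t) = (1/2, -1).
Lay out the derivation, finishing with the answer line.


E = 17, F = 64/3, G = 265/9; EG - F^2 = 409/9

Answer: EG - F^2 = 409/9


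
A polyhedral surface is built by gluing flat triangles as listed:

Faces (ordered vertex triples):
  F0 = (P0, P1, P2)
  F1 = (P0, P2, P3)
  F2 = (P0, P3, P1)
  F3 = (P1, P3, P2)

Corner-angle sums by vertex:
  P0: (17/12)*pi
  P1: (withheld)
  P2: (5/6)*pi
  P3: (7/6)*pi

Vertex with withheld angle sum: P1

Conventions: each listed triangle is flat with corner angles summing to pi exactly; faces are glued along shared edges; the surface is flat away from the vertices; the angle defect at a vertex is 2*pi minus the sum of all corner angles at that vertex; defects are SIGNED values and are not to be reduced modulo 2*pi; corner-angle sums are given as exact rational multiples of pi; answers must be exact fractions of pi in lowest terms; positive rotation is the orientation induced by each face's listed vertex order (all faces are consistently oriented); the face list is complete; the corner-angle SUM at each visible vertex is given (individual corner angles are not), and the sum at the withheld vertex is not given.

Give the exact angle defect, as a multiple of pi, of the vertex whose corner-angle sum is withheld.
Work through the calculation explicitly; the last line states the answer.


V = 4, E = 6, F = 4; chi = V - E + F = 2
Gauss-Bonnet: total defect = 2*pi*chi = 4*pi; visible defects sum to (31/12)*pi

Answer: defect(P1) = (17/12)*pi


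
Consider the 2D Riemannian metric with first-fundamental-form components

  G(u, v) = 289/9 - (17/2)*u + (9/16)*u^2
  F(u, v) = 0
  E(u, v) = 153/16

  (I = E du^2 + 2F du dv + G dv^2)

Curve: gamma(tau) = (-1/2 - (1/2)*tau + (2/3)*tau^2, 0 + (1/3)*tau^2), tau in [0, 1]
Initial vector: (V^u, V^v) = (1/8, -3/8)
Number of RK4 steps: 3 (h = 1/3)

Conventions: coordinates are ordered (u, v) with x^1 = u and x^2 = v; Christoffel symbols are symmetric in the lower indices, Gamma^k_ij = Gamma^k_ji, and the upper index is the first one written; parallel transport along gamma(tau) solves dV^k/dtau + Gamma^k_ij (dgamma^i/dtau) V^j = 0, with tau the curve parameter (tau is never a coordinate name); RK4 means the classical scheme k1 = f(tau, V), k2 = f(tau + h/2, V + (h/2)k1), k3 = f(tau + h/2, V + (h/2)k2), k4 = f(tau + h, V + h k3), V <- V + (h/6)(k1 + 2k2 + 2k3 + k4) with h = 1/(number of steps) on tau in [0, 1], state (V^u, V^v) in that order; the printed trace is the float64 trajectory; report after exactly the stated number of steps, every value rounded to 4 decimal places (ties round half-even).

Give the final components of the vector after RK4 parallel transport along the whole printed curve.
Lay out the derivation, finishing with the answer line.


gamma'(tau) = (-1/2 + (4/3)*tau, (2/3)*tau); f(tau, V)^k = -Gamma^k_ij(gamma(tau)) gamma'^i(tau) V^j; h = 1/3; intermediate values shown to 6 dp
curve data and Christoffel symbols at the stage parameters:
  tau = 0.000000: gamma = (-0.500000, 0.000000), gamma' = (-0.500000, 0.000000); Gamma_uuu = 0.000000, Gamma_uuv = 0.000000, Gamma_uvv = 0.473856, Gamma_vuu = 0.000000, Gamma_vuv = -0.124138, Gamma_vvv = 0.000000
  tau = 0.166667: gamma = (-0.564815, 0.009259), gamma' = (-0.277778, 0.111111); Gamma_uuu = 0.000000, Gamma_uuv = 0.000000, Gamma_uvv = 0.477669, Gamma_vuu = 0.000000, Gamma_vuv = -0.123147, Gamma_vvv = 0.000000
  tau = 0.333333: gamma = (-0.592593, 0.037037), gamma' = (-0.055556, 0.222222); Gamma_uuu = 0.000000, Gamma_uuv = 0.000000, Gamma_uvv = 0.479303, Gamma_vuu = 0.000000, Gamma_vuv = -0.122727, Gamma_vvv = 0.000000
  tau = 0.500000: gamma = (-0.583333, 0.083333), gamma' = (0.166667, 0.333333); Gamma_uuu = 0.000000, Gamma_uuv = 0.000000, Gamma_uvv = 0.478758, Gamma_vuu = 0.000000, Gamma_vuv = -0.122867, Gamma_vvv = 0.000000
  tau = 0.666667: gamma = (-0.537037, 0.148148), gamma' = (0.388889, 0.444444); Gamma_uuu = 0.000000, Gamma_uuv = 0.000000, Gamma_uvv = 0.476035, Gamma_vuu = 0.000000, Gamma_vuv = -0.123570, Gamma_vvv = 0.000000
  tau = 0.833333: gamma = (-0.453704, 0.231481), gamma' = (0.611111, 0.555556); Gamma_uuu = 0.000000, Gamma_uuv = 0.000000, Gamma_uvv = 0.471133, Gamma_vuu = 0.000000, Gamma_vuv = -0.124855, Gamma_vvv = 0.000000
  tau = 1.000000: gamma = (-0.333333, 0.333333), gamma' = (0.833333, 0.666667); Gamma_uuu = 0.000000, Gamma_uuv = 0.000000, Gamma_uvv = 0.464052, Gamma_vuu = 0.000000, Gamma_vuv = -0.126761, Gamma_vvv = 0.000000
step 0: V^u = 0.1250, V^v = -0.3750
step 1: k1 = (0.000000, 0.023276), k2 = (0.019697, 0.014405), k3 = (0.019775, 0.014501), k4 = (0.039427, 0.006113); V <- V + (h/6)(k1 + 2k2 + 2k3 + k4): V^u = 0.1316, V^v = -0.3702
step 2: k1 = (0.039426, 0.006112), k2 = (0.058909, -0.001901), k3 = (0.059122, -0.001796), k4 = (0.078441, -0.009508); V <- V + (h/6)(k1 + 2k2 + 2k3 + k4): V^u = 0.1512, V^v = -0.3708
step 3: k1 = (0.078441, -0.009511), k2 = (0.097456, -0.017012), k3 = (0.097784, -0.016888), k4 = (0.116441, -0.024224); V <- V + (h/6)(k1 + 2k2 + 2k3 + k4): V^u = 0.1838, V^v = -0.3764

Answer: V^u = 0.1838, V^v = -0.3764


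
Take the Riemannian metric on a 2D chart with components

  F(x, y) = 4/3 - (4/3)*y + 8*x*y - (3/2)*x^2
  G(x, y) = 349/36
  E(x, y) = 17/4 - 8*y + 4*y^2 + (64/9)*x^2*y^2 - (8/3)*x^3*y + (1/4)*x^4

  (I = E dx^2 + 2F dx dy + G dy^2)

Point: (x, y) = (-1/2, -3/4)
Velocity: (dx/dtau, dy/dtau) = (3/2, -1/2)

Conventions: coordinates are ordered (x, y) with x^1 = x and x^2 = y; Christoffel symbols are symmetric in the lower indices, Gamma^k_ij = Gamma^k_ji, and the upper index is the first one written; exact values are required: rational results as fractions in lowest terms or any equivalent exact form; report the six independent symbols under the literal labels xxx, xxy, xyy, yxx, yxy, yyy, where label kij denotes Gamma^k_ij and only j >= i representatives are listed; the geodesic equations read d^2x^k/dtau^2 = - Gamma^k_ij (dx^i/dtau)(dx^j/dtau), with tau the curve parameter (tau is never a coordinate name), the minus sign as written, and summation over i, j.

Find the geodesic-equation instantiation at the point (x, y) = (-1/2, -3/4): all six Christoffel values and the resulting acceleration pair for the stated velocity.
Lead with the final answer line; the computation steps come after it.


Answer: Gamma_xxx = -71204/239657, Gamma_xxy = -547232/718971, Gamma_xyy = -357376/718971, Gamma_yxx = 127062/239657, Gamma_yxy = 93296/239657, Gamma_yyy = 60928/239657; accelerations (d^2x/dtau^2, d^2y/dtau^2) = (-22807/65361, -29305/43574)

E = 849/64, F = 119/24, G = 349/36 at the point
E_x = -21/8, E_y = -49/3, F_x = -9/2, F_y = -16/3, G_x = 0, G_y = 0
EG - F^2 = 239657/2304;  g^inv = (2304/239657) * [[349/36, -119/24], [-119/24, 849/64]]
first-kind symbols [ij,l] = (1/2)(d_i g_jl + d_j g_il - d_l g_ij): [xx,x] = E_x/2 = -21/16, [xx,y] = F_x - E_y/2 = 11/3, [xy,x] = E_y/2 = -49/6, [xy,y] = G_x/2 = 0, [yy,x] = F_y - G_x/2 = -16/3, [yy,y] = G_y/2 = 0
Gamma^x_ij = (G*[ij,x] - F*[ij,y])/(EG - F^2), Gamma^y_ij = (E*[ij,y] - F*[ij,x])/(EG - F^2)
Gamma_xxx = -71204/239657, Gamma_xxy = -547232/718971, Gamma_xyy = -357376/718971, Gamma_yxx = 127062/239657, Gamma_yxy = 93296/239657, Gamma_yyy = 60928/239657
d^2x/dtau^2 = -(Gamma_xxx*(3/2)^2 + 2*Gamma_xxy*(3/2)*(-1/2) + Gamma_xyy*(-1/2)^2) = -22807/65361
d^2y/dtau^2 = -(Gamma_yxx*(3/2)^2 + 2*Gamma_yxy*(3/2)*(-1/2) + Gamma_yyy*(-1/2)^2) = -29305/43574


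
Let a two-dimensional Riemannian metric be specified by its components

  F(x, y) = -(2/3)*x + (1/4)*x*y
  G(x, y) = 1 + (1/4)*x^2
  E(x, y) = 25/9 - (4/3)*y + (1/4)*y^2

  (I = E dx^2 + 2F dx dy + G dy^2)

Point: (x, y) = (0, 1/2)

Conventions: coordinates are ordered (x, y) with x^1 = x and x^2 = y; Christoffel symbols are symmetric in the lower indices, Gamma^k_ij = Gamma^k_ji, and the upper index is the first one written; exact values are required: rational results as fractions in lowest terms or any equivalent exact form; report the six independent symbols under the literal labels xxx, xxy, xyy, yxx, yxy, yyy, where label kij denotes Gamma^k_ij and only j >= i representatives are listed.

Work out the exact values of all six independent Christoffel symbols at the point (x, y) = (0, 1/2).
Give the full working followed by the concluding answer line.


E = 313/144, F = 0, G = 1 at the point
E_x = 0, E_y = -13/12, F_x = -13/24, F_y = 0, G_x = 0, G_y = 0
EG - F^2 = 313/144;  g^inv = (144/313) * [[1, 0], [0, 313/144]]
first-kind symbols [ij,l] = (1/2)(d_i g_jl + d_j g_il - d_l g_ij): [xx,x] = E_x/2 = 0, [xx,y] = F_x - E_y/2 = 0, [xy,x] = E_y/2 = -13/24, [xy,y] = G_x/2 = 0, [yy,x] = F_y - G_x/2 = 0, [yy,y] = G_y/2 = 0
Gamma^x_ij = (G*[ij,x] - F*[ij,y])/(EG - F^2), Gamma^y_ij = (E*[ij,y] - F*[ij,x])/(EG - F^2)

Answer: Gamma_xxx = 0, Gamma_xxy = -78/313, Gamma_xyy = 0, Gamma_yxx = 0, Gamma_yxy = 0, Gamma_yyy = 0


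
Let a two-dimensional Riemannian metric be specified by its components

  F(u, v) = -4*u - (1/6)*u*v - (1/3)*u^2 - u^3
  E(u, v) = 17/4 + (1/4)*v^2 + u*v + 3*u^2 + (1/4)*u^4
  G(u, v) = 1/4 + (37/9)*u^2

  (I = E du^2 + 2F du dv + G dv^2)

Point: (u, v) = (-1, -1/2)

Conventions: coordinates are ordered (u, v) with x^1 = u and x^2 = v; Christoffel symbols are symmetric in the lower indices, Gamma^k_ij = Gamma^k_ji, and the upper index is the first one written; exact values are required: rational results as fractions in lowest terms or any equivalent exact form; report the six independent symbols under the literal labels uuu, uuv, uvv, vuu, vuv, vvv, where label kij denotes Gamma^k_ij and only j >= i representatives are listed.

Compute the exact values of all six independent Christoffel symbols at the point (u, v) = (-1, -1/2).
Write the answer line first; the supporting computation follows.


Answer: Gamma_uuu = 5430/8153, Gamma_uuv = 27850/24459, Gamma_uvv = 96712/73377, Gamma_vuu = -32445/16306, Gamma_vuv = -17442/8153, Gamma_vvv = -33880/24459

E = 129/16, F = 55/12, G = 157/36 at the point
E_u = -15/2, E_v = -5/4, F_u = -25/4, F_v = 1/6, G_u = -74/9, G_v = 0
EG - F^2 = 8153/576;  g^inv = (576/8153) * [[157/36, -55/12], [-55/12, 129/16]]
first-kind symbols [ij,l] = (1/2)(d_i g_jl + d_j g_il - d_l g_ij): [uu,u] = E_u/2 = -15/4, [uu,v] = F_u - E_v/2 = -45/8, [uv,u] = E_v/2 = -5/8, [uv,v] = G_u/2 = -37/9, [vv,u] = F_v - G_u/2 = 77/18, [vv,v] = G_v/2 = 0
Gamma^u_ij = (G*[ij,u] - F*[ij,v])/(EG - F^2), Gamma^v_ij = (E*[ij,v] - F*[ij,u])/(EG - F^2)


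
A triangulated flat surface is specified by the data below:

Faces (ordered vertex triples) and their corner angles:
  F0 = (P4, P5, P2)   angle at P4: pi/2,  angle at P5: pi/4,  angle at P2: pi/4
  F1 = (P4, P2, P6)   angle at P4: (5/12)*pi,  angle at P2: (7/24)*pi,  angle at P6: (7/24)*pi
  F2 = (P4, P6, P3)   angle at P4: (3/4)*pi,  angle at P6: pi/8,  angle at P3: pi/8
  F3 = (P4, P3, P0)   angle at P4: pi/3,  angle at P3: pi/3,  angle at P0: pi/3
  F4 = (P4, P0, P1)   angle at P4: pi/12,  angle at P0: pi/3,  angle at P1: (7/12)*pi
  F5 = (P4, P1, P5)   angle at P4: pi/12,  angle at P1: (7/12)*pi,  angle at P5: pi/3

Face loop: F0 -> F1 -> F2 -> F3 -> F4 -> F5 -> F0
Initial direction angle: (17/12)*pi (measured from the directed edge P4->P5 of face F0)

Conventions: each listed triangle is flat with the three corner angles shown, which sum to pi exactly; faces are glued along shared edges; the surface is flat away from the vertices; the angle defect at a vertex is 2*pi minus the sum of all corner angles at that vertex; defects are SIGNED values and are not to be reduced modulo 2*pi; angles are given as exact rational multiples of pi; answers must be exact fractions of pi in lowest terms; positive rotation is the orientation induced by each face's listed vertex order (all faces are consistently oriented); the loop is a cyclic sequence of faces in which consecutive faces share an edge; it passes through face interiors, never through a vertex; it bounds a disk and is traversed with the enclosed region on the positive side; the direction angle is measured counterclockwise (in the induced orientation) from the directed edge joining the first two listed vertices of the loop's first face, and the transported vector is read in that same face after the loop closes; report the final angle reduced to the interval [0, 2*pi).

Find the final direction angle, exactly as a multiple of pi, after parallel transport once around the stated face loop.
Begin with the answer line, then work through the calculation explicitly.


Answer: final direction angle = (5/4)*pi

enclosed vertex P4: corner angles sum to (13/6)*pi, defect = 2*pi - (13/6)*pi = -pi/6
the final direction is the initial angle plus the enclosed defects, taken mod 2*pi in the induced orientation
final angle = (17/12)*pi - pi/6 = (5/4)*pi (mod 2*pi)


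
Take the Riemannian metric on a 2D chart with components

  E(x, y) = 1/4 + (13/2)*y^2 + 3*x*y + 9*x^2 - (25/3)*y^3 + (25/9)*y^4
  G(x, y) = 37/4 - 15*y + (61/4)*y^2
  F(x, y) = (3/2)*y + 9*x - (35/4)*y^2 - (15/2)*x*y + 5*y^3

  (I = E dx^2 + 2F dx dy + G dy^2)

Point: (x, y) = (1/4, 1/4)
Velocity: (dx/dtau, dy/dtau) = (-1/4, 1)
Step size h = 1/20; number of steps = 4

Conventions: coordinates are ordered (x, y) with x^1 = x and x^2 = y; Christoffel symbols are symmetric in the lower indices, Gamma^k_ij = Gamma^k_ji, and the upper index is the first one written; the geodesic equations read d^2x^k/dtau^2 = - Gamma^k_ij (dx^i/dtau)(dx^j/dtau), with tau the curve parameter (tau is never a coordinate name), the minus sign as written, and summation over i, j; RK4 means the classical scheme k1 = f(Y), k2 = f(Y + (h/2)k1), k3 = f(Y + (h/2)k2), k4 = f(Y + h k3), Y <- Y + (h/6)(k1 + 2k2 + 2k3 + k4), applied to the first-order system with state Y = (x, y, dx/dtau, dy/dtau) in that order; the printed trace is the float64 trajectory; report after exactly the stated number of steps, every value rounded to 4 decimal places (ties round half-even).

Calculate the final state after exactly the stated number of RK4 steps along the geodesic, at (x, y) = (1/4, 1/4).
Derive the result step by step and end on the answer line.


f(Y) = (dx/dtau, dy/dtau, -Gamma^x_ij Y'^i Y'^j, -Gamma^y_ij Y'^i Y'^j) with the Gammas evaluated at the stage position; h = 0.050000; intermediate values shown to 6 dp
step 0: x = 0.2500, y = 0.2500, dx/dtau = -0.2500, dy/dtau = 1.0000
step 1:
  k1: at (x, y) = (0.250000, 0.250000), (dx/dtau, dy/dtau) = (-0.250000, 1.000000); Gamma_xxx = 1.304632, Gamma_xxy = 1.543923, Gamma_xyy = -3.368240, Gamma_yxx = 0.560640, Gamma_yxy = -0.403738, Gamma_yyy = 0.309370; k1 = (-0.250000, 1.000000, 4.058662, -0.546279)
  k2: at (x, y) = (0.243750, 0.275000), (dx/dtau, dy/dtau) = (-0.148533, 0.986343); Gamma_xxx = 1.302980, Gamma_xxy = 1.408758, Gamma_xyy = -3.398237, Gamma_yxx = 0.573410, Gamma_yxy = -0.346852, Gamma_yyy = 0.310066; k2 = (-0.148533, 0.986343, 3.690085, -0.415936)
  k3: at (x, y) = (0.246287, 0.274659), (dx/dtau, dy/dtau) = (-0.157748, 0.989602); Gamma_xxx = 1.305136, Gamma_xxy = 1.407818, Gamma_xyy = -3.392177, Gamma_yxx = 0.568580, Gamma_yxy = -0.350748, Gamma_yyy = 0.317881; k3 = (-0.157748, 0.989602, 3.729062, -0.434962)
  k4: at (x, y) = (0.242113, 0.299480), (dx/dtau, dy/dtau) = (-0.063547, 0.978252); Gamma_xxx = 1.306934, Gamma_xxy = 1.285339, Gamma_xyy = -3.386347, Gamma_yxx = 0.578220, Gamma_yxy = -0.300890, Gamma_yyy = 0.313919; k4 = (-0.063547, 0.978252, 3.395184, -0.340158)
  Y <- Y + (h/6)(k1 + 2k2 + 2k3 + k4): x = 0.2423, y = 0.2994, dx/dtau = -0.0642, dy/dtau = 0.9784
step 2:
  k1: at (x, y) = (0.242282, 0.299418), (dx/dtau, dy/dtau) = (-0.064232, 0.978431); Gamma_xxx = 1.307025, Gamma_xxy = 1.285447, Gamma_xyy = -3.385958, Gamma_yxx = 0.577903, Gamma_yxy = -0.301193, Gamma_yyy = 0.314433; k1 = (-0.064232, 0.978431, 3.397652, -0.341258)
  k2: at (x, y) = (0.240677, 0.323879), (dx/dtau, dy/dtau) = (0.020709, 0.969900); Gamma_xxx = 1.312039, Gamma_xxy = 1.174656, Gamma_xyy = -3.352932, Gamma_yxx = 0.583523, Gamma_yxy = -0.258654, Gamma_yyy = 0.310886; k2 = (0.020709, 0.969900, 3.106373, -0.282312)
  k3: at (x, y) = (0.242800, 0.323665), (dx/dtau, dy/dtau) = (0.013427, 0.971374); Gamma_xxx = 1.312790, Gamma_xxy = 1.173119, Gamma_xyy = -3.347047, Gamma_yxx = 0.579729, Gamma_yxy = -0.261184, Gamma_yyy = 0.317310; k3 = (0.013427, 0.971374, 3.127324, -0.292695)
  k4: at (x, y) = (0.242954, 0.347987), (dx/dtau, dy/dtau) = (0.092134, 0.963797); Gamma_xxx = 1.319143, Gamma_xxy = 1.072295, Gamma_xyy = -3.294763, Gamma_yxx = 0.583062, Gamma_yxy = -0.223622, Gamma_yyy = 0.313915; k4 = (0.092134, 0.963797, 2.858884, -0.256832)
  Y <- Y + (h/6)(k1 + 2k2 + 2k3 + k4): x = 0.2431, y = 0.3480, dx/dtau = 0.0918, dy/dtau = 0.9639
step 3:
  k1: at (x, y) = (0.243084, 0.347958), (dx/dtau, dy/dtau) = (0.091801, 0.963864); Gamma_xxx = 1.319156, Gamma_xxy = 1.072258, Gamma_xyy = -3.294421, Gamma_yxx = 0.582833, Gamma_yxy = -0.223785, Gamma_yyy = 0.314303; k1 = (0.091801, 0.963864, 2.859757, -0.257307)
  k2: at (x, y) = (0.245379, 0.372054), (dx/dtau, dy/dtau) = (0.163295, 0.957431); Gamma_xxx = 1.326511, Gamma_xxy = 0.980144, Gamma_xyy = -3.226551, Gamma_yxx = 0.583193, Gamma_yxy = -0.191289, Gamma_yyy = 0.313768; k2 = (0.163295, 0.957431, 2.615847, -0.243361)
  k3: at (x, y) = (0.247166, 0.371893), (dx/dtau, dy/dtau) = (0.157197, 0.957780); Gamma_xxx = 1.326380, Gamma_xxy = 0.978693, Gamma_xyy = -3.221119, Gamma_yxx = 0.580168, Gamma_yxy = -0.192996, Gamma_yyy = 0.318865; k3 = (0.157197, 0.957780, 2.627389, -0.248730)
  k4: at (x, y) = (0.250944, 0.395847), (dx/dtau, dy/dtau) = (0.223170, 0.951427); Gamma_xxx = 1.333639, Gamma_xxy = 0.894642, Gamma_xyy = -3.142496, Gamma_yxx = 0.578829, Gamma_yxy = -0.164168, Gamma_yyy = 0.320012; k4 = (0.223170, 0.951427, 2.398291, -0.248793)
  Y <- Y + (h/6)(k1 + 2k2 + 2k3 + k4): x = 0.2511, y = 0.3958, dx/dtau = 0.2230, dy/dtau = 0.9514
step 4:
  k1: at (x, y) = (0.251050, 0.395839), (dx/dtau, dy/dtau) = (0.223005, 0.951445); Gamma_xxx = 1.333611, Gamma_xxy = 0.894552, Gamma_xyy = -3.142161, Gamma_yxx = 0.578654, Gamma_yxy = -0.164258, Gamma_yyy = 0.320304; k1 = (0.223005, 0.951445, 2.398505, -0.249028)
  k2: at (x, y) = (0.256625, 0.419625), (dx/dtau, dy/dtau) = (0.282968, 0.945219); Gamma_xxx = 1.340446, Gamma_xxy = 0.817381, Gamma_xyy = -3.054198, Gamma_yxx = 0.575063, Gamma_yxy = -0.139124, Gamma_yyy = 0.324713; k2 = (0.282968, 0.945219, 2.184166, -0.261735)
  k3: at (x, y) = (0.258124, 0.419469), (dx/dtau, dy/dtau) = (0.277609, 0.944901); Gamma_xxx = 1.339781, Gamma_xxy = 0.816271, Gamma_xyy = -3.049557, Gamma_yxx = 0.572647, Gamma_yxy = -0.140311, Gamma_yyy = 0.328658; k3 = (0.277609, 0.944901, 2.191273, -0.263959)
  k4: at (x, y) = (0.264931, 0.443084), (dx/dtau, dy/dtau) = (0.332569, 0.938247); Gamma_xxx = 1.345629, Gamma_xxy = 0.745824, Gamma_xyy = -2.955828, Gamma_yxx = 0.567801, Gamma_yxy = -0.118011, Gamma_yyy = 0.334968; k4 = (0.332569, 0.938247, 1.987767, -0.284029)
  Y <- Y + (h/6)(k1 + 2k2 + 2k3 + k4): x = 0.2650, y = 0.4431, dx/dtau = 0.3325, dy/dtau = 0.9382

Answer: x = 0.2650, y = 0.4431, dx/dtau = 0.3325, dy/dtau = 0.9382


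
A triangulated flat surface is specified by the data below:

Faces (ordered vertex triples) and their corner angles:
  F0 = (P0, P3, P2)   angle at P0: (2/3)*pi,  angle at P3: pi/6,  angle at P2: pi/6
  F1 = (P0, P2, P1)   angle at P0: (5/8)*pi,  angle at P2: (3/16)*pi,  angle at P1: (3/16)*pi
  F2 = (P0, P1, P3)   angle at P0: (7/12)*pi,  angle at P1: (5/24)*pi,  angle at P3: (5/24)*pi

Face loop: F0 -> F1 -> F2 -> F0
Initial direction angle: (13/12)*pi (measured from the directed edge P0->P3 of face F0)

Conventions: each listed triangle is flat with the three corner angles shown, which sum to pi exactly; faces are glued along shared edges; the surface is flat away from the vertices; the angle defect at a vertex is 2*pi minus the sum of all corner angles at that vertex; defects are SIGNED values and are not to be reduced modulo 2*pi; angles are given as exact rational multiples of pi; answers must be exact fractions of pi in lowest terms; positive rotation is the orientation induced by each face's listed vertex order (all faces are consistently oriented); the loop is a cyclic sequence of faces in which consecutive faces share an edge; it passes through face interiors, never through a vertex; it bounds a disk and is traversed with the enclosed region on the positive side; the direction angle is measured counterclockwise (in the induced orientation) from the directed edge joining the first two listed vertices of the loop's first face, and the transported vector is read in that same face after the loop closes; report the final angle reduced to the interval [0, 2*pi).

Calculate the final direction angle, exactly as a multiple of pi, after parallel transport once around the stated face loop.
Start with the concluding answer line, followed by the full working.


Answer: final direction angle = (29/24)*pi

enclosed vertex P0: corner angles sum to (15/8)*pi, defect = 2*pi - (15/8)*pi = pi/8
the final direction is the initial angle plus the enclosed defects, taken mod 2*pi in the induced orientation
final angle = (13/12)*pi + pi/8 = (29/24)*pi (mod 2*pi)


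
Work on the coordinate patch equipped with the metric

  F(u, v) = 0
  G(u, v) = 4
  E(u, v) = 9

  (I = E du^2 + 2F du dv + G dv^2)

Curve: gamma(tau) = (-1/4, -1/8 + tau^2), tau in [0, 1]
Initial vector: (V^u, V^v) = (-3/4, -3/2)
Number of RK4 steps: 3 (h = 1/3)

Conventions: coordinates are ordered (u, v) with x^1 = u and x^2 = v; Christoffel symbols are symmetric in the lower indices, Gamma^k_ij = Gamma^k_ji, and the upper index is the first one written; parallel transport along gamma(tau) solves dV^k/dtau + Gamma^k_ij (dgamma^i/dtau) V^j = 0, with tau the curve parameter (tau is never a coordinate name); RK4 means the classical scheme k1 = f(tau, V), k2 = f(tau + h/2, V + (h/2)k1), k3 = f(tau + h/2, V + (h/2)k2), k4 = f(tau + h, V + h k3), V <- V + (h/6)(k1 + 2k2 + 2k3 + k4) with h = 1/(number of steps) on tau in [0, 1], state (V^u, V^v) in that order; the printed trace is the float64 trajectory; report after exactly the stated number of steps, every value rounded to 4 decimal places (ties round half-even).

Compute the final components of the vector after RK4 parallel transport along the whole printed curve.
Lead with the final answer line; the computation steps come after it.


Answer: V^u = -0.7500, V^v = -1.5000

gamma'(tau) = (0, 2*tau); f(tau, V)^k = -Gamma^k_ij(gamma(tau)) gamma'^i(tau) V^j; h = 1/3; intermediate values shown to 6 dp
curve data and Christoffel symbols at the stage parameters:
  tau = 0.000000: gamma = (-0.250000, -0.125000), gamma' = (0.000000, 0.000000); Gamma_uuu = 0.000000, Gamma_uuv = 0.000000, Gamma_uvv = 0.000000, Gamma_vuu = 0.000000, Gamma_vuv = 0.000000, Gamma_vvv = 0.000000
  tau = 0.166667: gamma = (-0.250000, -0.097222), gamma' = (0.000000, 0.333333); Gamma_uuu = 0.000000, Gamma_uuv = 0.000000, Gamma_uvv = 0.000000, Gamma_vuu = 0.000000, Gamma_vuv = 0.000000, Gamma_vvv = 0.000000
  tau = 0.333333: gamma = (-0.250000, -0.013889), gamma' = (0.000000, 0.666667); Gamma_uuu = 0.000000, Gamma_uuv = 0.000000, Gamma_uvv = 0.000000, Gamma_vuu = 0.000000, Gamma_vuv = 0.000000, Gamma_vvv = 0.000000
  tau = 0.500000: gamma = (-0.250000, 0.125000), gamma' = (0.000000, 1.000000); Gamma_uuu = 0.000000, Gamma_uuv = 0.000000, Gamma_uvv = 0.000000, Gamma_vuu = 0.000000, Gamma_vuv = 0.000000, Gamma_vvv = 0.000000
  tau = 0.666667: gamma = (-0.250000, 0.319444), gamma' = (0.000000, 1.333333); Gamma_uuu = 0.000000, Gamma_uuv = 0.000000, Gamma_uvv = 0.000000, Gamma_vuu = 0.000000, Gamma_vuv = 0.000000, Gamma_vvv = 0.000000
  tau = 0.833333: gamma = (-0.250000, 0.569444), gamma' = (0.000000, 1.666667); Gamma_uuu = 0.000000, Gamma_uuv = 0.000000, Gamma_uvv = 0.000000, Gamma_vuu = 0.000000, Gamma_vuv = 0.000000, Gamma_vvv = 0.000000
  tau = 1.000000: gamma = (-0.250000, 0.875000), gamma' = (0.000000, 2.000000); Gamma_uuu = 0.000000, Gamma_uuv = 0.000000, Gamma_uvv = 0.000000, Gamma_vuu = 0.000000, Gamma_vuv = 0.000000, Gamma_vvv = 0.000000
step 0: V^u = -0.7500, V^v = -1.5000
step 1: k1 = (0.000000, 0.000000), k2 = (0.000000, 0.000000), k3 = (0.000000, 0.000000), k4 = (0.000000, 0.000000); V <- V + (h/6)(k1 + 2k2 + 2k3 + k4): V^u = -0.7500, V^v = -1.5000
step 2: k1 = (0.000000, 0.000000), k2 = (0.000000, 0.000000), k3 = (0.000000, 0.000000), k4 = (0.000000, 0.000000); V <- V + (h/6)(k1 + 2k2 + 2k3 + k4): V^u = -0.7500, V^v = -1.5000
step 3: k1 = (0.000000, 0.000000), k2 = (0.000000, 0.000000), k3 = (0.000000, 0.000000), k4 = (0.000000, 0.000000); V <- V + (h/6)(k1 + 2k2 + 2k3 + k4): V^u = -0.7500, V^v = -1.5000
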